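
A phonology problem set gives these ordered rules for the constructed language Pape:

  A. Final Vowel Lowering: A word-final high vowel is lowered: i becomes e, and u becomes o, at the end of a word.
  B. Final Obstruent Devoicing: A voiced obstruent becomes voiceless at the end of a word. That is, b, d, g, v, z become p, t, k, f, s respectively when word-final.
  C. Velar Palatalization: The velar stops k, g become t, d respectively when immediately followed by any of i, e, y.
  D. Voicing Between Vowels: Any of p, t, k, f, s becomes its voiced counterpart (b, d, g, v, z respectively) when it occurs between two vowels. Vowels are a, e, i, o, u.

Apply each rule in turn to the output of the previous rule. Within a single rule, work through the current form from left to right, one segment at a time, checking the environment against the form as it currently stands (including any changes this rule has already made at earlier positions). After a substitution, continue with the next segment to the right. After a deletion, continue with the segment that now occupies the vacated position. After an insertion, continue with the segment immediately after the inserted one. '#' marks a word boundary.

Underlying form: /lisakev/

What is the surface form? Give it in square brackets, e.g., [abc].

[lizadef]

A Final Vowel Lowering: no change — [lisakev]
B Final Obstruent Devoicing: [lisakev] → [lisakef]
C Velar Palatalization: [lisakef] → [lisatef]
D Voicing Between Vowels: [lisatef] → [lizadef]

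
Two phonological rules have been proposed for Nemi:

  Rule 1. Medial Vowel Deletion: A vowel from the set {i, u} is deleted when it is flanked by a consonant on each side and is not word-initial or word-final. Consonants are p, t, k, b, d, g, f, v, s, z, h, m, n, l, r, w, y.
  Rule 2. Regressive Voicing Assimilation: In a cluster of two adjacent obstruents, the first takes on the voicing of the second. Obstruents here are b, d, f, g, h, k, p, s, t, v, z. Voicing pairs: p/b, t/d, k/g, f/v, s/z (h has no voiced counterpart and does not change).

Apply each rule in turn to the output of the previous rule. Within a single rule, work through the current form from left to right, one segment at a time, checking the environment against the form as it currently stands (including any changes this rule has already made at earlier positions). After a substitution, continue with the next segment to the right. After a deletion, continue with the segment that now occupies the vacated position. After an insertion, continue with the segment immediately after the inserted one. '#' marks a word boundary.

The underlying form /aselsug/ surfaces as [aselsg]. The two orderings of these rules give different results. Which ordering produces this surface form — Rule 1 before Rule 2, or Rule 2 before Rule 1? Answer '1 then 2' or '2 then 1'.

Order 1 then 2:
  1 Medial Vowel Deletion: [aselsug] → [aselsg]
  2 Regressive Voicing Assimilation: [aselsg] → [aselzg]
  result: [aselzg]
Order 2 then 1:
  2 Regressive Voicing Assimilation: no change — [aselsug]
  1 Medial Vowel Deletion: [aselsug] → [aselsg]
  result: [aselsg]

2 then 1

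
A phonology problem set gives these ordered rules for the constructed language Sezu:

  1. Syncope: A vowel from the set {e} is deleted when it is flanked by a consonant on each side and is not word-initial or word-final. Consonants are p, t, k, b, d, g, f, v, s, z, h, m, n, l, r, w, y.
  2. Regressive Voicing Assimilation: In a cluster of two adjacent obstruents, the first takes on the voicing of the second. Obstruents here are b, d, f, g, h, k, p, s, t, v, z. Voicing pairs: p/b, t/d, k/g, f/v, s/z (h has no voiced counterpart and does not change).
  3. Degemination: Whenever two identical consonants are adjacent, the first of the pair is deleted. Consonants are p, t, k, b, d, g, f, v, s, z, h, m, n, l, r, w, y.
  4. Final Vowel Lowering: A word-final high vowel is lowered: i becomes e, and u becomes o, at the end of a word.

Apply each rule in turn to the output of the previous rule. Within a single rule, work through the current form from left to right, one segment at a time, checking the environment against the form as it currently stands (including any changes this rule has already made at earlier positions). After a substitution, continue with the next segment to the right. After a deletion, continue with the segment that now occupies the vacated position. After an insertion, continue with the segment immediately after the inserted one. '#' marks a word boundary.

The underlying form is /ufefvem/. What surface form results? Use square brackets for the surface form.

1 Syncope: [ufefvem] → [uffvm]
2 Regressive Voicing Assimilation: [uffvm] → [ufvvm]
3 Degemination: [ufvvm] → [ufvm]
4 Final Vowel Lowering: no change — [ufvm]

[ufvm]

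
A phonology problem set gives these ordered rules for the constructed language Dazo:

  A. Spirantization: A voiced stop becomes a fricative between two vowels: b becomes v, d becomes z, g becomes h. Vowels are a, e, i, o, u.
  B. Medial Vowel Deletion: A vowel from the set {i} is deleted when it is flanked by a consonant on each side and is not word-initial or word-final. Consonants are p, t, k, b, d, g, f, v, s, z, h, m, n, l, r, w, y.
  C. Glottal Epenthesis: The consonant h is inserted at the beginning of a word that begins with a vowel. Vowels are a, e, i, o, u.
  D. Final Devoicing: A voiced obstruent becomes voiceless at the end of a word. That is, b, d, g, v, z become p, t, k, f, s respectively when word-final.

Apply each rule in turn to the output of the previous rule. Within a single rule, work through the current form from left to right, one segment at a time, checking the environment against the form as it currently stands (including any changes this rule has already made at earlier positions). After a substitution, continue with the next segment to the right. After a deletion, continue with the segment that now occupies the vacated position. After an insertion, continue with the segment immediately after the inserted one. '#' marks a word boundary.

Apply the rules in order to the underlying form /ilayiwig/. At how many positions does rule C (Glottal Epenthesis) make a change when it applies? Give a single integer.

A Spirantization: no change — [ilayiwig]
B Medial Vowel Deletion: [ilayiwig] → [ilaywg]
C Glottal Epenthesis: [ilaywg] → [hilaywg]
D Final Devoicing: [hilaywg] → [hilaywk]
Rule C changed 1 position(s).

1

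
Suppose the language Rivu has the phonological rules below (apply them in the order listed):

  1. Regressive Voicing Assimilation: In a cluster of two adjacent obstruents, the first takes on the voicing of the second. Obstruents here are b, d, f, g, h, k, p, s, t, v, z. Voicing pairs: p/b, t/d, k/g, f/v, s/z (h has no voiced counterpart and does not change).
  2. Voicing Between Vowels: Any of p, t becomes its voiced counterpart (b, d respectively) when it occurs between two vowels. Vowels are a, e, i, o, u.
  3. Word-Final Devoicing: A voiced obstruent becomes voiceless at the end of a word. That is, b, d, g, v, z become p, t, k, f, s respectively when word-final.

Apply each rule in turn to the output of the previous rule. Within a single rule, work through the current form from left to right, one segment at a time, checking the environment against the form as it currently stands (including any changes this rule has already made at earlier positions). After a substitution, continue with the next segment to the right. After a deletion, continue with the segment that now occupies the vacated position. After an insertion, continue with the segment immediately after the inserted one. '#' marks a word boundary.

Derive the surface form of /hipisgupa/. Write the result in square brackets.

1 Regressive Voicing Assimilation: [hipisgupa] → [hipizgupa]
2 Voicing Between Vowels: [hipizgupa] → [hibizguba]
3 Word-Final Devoicing: no change — [hibizguba]

[hibizguba]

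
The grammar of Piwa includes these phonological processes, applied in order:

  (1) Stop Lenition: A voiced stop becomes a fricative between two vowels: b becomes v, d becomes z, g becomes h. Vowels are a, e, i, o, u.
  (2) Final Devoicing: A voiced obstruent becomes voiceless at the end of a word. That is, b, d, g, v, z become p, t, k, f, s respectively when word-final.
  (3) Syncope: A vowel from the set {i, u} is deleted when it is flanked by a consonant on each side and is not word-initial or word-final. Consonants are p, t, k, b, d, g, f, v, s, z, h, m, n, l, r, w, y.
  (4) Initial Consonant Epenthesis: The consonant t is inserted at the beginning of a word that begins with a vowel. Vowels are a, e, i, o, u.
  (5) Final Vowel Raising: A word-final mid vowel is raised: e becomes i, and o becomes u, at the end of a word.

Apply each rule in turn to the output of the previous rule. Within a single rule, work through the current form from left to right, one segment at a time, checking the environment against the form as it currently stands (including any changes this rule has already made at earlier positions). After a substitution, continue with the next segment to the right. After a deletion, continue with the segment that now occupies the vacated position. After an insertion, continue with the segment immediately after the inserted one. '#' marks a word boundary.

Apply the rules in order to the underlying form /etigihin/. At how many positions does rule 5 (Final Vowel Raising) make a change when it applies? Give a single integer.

0

(1) Stop Lenition: [etigihin] → [etihihin]
(2) Final Devoicing: no change — [etihihin]
(3) Syncope: [etihihin] → [ethhn]
(4) Initial Consonant Epenthesis: [ethhn] → [tethhn]
(5) Final Vowel Raising: no change — [tethhn]
Rule 5 changed 0 position(s).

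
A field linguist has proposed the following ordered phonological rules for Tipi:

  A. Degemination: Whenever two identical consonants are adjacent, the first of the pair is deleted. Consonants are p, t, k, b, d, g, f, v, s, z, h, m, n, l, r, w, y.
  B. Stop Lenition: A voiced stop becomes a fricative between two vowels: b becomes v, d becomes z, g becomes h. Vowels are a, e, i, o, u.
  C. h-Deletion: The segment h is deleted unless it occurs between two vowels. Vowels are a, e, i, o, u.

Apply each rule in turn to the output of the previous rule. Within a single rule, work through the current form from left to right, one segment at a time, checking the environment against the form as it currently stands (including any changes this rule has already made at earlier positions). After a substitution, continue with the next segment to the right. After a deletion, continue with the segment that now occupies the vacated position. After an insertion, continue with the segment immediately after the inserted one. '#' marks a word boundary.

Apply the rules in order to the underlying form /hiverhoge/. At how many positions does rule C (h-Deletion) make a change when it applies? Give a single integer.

2

A Degemination: no change — [hiverhoge]
B Stop Lenition: [hiverhoge] → [hiverhohe]
C h-Deletion: [hiverhohe] → [iverohe]
Rule C changed 2 position(s).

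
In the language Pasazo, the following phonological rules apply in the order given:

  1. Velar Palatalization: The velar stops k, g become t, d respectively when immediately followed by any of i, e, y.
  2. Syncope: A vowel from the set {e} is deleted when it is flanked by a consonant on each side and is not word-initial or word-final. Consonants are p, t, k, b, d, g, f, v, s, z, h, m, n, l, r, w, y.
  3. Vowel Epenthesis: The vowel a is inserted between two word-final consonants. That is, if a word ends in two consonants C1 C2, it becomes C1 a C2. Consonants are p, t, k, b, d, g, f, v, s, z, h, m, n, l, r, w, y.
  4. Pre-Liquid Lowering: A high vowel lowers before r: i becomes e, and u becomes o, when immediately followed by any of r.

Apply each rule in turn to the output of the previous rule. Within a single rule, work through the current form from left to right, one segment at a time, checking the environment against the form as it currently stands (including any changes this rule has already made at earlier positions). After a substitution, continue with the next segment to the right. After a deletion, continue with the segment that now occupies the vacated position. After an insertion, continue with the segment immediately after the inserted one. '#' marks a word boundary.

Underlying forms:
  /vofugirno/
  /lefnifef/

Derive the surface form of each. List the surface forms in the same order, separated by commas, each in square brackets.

[vofuderno], [lfnifaf]

/vofugirno/:
  1 Velar Palatalization: [vofugirno] → [vofudirno]
  2 Syncope: no change — [vofudirno]
  3 Vowel Epenthesis: no change — [vofudirno]
  4 Pre-Liquid Lowering: [vofudirno] → [vofuderno]
/lefnifef/:
  1 Velar Palatalization: no change — [lefnifef]
  2 Syncope: [lefnifef] → [lfniff]
  3 Vowel Epenthesis: [lfniff] → [lfnifaf]
  4 Pre-Liquid Lowering: no change — [lfnifaf]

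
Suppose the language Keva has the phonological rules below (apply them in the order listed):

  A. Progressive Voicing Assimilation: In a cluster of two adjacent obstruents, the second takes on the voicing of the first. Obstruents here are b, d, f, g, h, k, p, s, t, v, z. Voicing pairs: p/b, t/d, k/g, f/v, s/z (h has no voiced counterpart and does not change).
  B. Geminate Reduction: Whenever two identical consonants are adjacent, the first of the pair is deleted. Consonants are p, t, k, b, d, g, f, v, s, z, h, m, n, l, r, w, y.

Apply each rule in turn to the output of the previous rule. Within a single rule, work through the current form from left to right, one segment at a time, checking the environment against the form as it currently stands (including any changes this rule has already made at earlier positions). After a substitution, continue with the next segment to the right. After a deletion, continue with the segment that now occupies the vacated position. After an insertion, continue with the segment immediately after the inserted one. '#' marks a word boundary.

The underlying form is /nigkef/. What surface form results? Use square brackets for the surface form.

[nigef]

A Progressive Voicing Assimilation: [nigkef] → [niggef]
B Geminate Reduction: [niggef] → [nigef]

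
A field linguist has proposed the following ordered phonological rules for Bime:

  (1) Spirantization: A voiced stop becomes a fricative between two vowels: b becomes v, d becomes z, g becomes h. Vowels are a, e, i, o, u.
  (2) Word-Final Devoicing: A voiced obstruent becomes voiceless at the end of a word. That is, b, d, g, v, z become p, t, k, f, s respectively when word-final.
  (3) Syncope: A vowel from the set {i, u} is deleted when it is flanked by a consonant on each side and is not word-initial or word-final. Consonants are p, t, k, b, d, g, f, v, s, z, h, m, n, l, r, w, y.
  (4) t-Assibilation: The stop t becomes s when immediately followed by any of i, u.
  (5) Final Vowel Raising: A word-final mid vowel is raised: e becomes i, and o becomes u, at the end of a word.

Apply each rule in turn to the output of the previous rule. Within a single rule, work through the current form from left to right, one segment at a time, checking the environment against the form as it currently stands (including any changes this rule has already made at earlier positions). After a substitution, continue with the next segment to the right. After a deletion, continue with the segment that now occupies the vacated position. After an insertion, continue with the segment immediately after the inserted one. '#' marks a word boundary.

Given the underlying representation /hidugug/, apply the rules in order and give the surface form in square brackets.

(1) Spirantization: [hidugug] → [hizuhug]
(2) Word-Final Devoicing: [hizuhug] → [hizuhuk]
(3) Syncope: [hizuhuk] → [hzhk]
(4) t-Assibilation: no change — [hzhk]
(5) Final Vowel Raising: no change — [hzhk]

[hzhk]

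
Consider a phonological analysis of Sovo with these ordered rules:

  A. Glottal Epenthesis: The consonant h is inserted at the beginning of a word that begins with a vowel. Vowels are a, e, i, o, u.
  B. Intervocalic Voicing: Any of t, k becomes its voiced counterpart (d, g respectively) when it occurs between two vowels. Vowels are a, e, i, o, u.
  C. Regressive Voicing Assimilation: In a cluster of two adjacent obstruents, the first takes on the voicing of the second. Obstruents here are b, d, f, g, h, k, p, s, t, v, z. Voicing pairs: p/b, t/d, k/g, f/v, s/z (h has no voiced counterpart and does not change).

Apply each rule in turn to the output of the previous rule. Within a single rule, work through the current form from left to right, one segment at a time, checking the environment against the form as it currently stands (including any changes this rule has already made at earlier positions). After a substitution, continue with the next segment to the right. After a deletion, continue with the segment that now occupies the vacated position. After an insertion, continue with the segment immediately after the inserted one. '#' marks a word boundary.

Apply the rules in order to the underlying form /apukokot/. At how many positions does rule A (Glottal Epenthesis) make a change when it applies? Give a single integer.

A Glottal Epenthesis: [apukokot] → [hapukokot]
B Intervocalic Voicing: [hapukokot] → [hapugogot]
C Regressive Voicing Assimilation: no change — [hapugogot]
Rule A changed 1 position(s).

1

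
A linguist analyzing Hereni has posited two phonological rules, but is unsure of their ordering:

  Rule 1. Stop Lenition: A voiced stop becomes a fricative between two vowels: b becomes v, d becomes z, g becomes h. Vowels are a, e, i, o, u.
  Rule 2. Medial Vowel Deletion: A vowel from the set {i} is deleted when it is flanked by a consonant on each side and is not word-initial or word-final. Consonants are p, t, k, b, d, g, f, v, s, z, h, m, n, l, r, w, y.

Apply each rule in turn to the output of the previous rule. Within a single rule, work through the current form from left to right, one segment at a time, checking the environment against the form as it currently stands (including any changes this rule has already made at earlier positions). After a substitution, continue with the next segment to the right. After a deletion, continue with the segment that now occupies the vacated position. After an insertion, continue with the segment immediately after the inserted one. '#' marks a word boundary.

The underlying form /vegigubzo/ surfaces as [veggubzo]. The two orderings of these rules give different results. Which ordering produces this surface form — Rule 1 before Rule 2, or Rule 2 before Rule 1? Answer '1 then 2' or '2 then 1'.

Order 1 then 2:
  1 Stop Lenition: [vegigubzo] → [vehihubzo]
  2 Medial Vowel Deletion: [vehihubzo] → [vehhubzo]
  result: [vehhubzo]
Order 2 then 1:
  2 Medial Vowel Deletion: [vegigubzo] → [veggubzo]
  1 Stop Lenition: no change — [veggubzo]
  result: [veggubzo]

2 then 1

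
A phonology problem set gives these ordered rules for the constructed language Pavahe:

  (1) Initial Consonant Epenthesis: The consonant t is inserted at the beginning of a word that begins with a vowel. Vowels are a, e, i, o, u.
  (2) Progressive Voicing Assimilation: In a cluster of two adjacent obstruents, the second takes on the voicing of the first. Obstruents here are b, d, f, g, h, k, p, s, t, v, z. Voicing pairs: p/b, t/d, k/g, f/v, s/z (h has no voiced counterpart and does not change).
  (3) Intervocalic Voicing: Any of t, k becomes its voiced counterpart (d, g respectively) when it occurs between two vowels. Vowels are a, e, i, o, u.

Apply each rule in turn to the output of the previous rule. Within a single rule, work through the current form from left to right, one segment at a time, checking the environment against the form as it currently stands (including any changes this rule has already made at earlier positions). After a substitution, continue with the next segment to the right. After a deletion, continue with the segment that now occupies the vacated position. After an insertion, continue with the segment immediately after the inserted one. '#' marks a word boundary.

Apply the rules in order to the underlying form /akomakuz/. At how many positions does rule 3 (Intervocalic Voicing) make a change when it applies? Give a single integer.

(1) Initial Consonant Epenthesis: [akomakuz] → [takomakuz]
(2) Progressive Voicing Assimilation: no change — [takomakuz]
(3) Intervocalic Voicing: [takomakuz] → [tagomaguz]
Rule 3 changed 2 position(s).

2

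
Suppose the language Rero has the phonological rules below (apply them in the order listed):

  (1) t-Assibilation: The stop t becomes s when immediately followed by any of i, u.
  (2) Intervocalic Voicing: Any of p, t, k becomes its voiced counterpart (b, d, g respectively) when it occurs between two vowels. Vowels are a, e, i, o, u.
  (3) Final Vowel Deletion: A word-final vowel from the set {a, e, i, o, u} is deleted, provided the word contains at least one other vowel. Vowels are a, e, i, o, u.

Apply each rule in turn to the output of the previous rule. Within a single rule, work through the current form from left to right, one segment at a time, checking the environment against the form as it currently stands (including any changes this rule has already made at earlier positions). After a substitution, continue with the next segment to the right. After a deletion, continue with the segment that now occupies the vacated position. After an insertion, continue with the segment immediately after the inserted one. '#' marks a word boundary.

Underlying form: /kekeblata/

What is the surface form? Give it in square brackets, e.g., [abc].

[kegeblad]

(1) t-Assibilation: no change — [kekeblata]
(2) Intervocalic Voicing: [kekeblata] → [kegeblada]
(3) Final Vowel Deletion: [kegeblada] → [kegeblad]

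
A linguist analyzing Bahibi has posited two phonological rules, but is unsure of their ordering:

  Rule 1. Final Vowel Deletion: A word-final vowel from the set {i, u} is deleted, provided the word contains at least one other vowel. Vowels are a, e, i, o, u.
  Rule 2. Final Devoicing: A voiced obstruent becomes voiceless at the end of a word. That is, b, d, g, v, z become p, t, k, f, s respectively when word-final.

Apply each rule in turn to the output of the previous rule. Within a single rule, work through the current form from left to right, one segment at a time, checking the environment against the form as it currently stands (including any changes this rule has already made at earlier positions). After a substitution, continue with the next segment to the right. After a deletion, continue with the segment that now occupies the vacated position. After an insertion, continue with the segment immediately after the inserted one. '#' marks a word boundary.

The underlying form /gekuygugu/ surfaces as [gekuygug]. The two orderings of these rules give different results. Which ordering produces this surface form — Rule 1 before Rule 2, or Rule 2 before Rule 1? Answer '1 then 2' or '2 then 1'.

2 then 1

Order 1 then 2:
  1 Final Vowel Deletion: [gekuygugu] → [gekuygug]
  2 Final Devoicing: [gekuygug] → [gekuyguk]
  result: [gekuyguk]
Order 2 then 1:
  2 Final Devoicing: no change — [gekuygugu]
  1 Final Vowel Deletion: [gekuygugu] → [gekuygug]
  result: [gekuygug]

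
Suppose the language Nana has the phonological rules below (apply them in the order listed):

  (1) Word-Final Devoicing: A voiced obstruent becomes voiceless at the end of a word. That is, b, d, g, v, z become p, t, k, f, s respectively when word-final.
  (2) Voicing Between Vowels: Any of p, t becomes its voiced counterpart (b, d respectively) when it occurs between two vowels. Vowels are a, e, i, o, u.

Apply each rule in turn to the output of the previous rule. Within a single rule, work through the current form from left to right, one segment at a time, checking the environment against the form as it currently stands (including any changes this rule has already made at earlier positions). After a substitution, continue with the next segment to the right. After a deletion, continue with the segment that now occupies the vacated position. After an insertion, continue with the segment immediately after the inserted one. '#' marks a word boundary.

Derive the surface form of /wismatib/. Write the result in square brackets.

[wismadip]

(1) Word-Final Devoicing: [wismatib] → [wismatip]
(2) Voicing Between Vowels: [wismatip] → [wismadip]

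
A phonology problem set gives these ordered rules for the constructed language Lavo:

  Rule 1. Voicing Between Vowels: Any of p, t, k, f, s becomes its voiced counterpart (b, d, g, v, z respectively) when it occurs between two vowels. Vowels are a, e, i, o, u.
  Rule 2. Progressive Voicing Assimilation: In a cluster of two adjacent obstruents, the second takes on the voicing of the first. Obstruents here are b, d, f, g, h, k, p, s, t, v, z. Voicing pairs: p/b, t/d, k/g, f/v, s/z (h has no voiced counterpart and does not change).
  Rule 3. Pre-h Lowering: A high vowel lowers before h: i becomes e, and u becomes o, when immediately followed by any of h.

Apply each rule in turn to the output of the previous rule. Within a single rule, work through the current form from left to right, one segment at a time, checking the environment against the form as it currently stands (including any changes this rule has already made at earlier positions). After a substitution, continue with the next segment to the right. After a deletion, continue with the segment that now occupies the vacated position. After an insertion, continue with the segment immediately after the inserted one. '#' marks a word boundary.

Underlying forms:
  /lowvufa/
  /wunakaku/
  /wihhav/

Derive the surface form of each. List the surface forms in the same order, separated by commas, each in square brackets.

/lowvufa/:
  Rule 1 Voicing Between Vowels: [lowvufa] → [lowvuva]
  Rule 2 Progressive Voicing Assimilation: no change — [lowvuva]
  Rule 3 Pre-h Lowering: no change — [lowvuva]
/wunakaku/:
  Rule 1 Voicing Between Vowels: [wunakaku] → [wunagagu]
  Rule 2 Progressive Voicing Assimilation: no change — [wunagagu]
  Rule 3 Pre-h Lowering: no change — [wunagagu]
/wihhav/:
  Rule 1 Voicing Between Vowels: no change — [wihhav]
  Rule 2 Progressive Voicing Assimilation: no change — [wihhav]
  Rule 3 Pre-h Lowering: [wihhav] → [wehhav]

[lowvuva], [wunagagu], [wehhav]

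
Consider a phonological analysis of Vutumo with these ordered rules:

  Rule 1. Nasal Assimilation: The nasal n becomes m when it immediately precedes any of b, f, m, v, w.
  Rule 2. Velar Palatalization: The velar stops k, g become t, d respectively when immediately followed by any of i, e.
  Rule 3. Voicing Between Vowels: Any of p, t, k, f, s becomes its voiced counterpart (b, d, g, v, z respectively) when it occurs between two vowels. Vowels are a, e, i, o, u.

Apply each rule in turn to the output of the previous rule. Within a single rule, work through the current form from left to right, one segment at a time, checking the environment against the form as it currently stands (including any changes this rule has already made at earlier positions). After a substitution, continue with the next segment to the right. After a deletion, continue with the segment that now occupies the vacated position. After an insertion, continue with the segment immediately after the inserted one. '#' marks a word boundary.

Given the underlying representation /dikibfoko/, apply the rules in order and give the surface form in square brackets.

[didibfogo]

Rule 1 Nasal Assimilation: no change — [dikibfoko]
Rule 2 Velar Palatalization: [dikibfoko] → [ditibfoko]
Rule 3 Voicing Between Vowels: [ditibfoko] → [didibfogo]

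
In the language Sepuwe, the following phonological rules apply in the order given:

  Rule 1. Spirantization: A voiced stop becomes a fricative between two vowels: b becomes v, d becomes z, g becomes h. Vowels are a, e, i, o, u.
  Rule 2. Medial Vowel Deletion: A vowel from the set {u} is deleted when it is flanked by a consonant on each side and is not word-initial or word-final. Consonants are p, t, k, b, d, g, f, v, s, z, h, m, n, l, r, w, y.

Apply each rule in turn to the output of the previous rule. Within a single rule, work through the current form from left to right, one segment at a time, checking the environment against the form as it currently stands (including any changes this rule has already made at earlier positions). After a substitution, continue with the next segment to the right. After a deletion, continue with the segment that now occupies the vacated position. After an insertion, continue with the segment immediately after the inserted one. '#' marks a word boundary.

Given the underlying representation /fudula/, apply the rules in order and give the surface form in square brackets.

[fzla]

Rule 1 Spirantization: [fudula] → [fuzula]
Rule 2 Medial Vowel Deletion: [fuzula] → [fzla]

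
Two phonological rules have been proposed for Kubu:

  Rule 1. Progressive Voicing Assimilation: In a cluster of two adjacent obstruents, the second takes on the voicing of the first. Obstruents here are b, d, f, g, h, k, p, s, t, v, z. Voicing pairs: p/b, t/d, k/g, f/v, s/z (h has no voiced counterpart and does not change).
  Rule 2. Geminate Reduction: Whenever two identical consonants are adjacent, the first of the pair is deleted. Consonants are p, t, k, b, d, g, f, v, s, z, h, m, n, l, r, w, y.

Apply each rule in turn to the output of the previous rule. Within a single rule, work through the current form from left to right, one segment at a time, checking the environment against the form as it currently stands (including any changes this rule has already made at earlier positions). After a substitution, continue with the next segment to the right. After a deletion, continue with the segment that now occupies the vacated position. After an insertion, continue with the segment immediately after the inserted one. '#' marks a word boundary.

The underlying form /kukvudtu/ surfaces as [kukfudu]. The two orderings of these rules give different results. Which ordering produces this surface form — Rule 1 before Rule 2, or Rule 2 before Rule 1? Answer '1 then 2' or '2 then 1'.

1 then 2

Order 1 then 2:
  1 Progressive Voicing Assimilation: [kukvudtu] → [kukfuddu]
  2 Geminate Reduction: [kukfuddu] → [kukfudu]
  result: [kukfudu]
Order 2 then 1:
  2 Geminate Reduction: no change — [kukvudtu]
  1 Progressive Voicing Assimilation: [kukvudtu] → [kukfuddu]
  result: [kukfuddu]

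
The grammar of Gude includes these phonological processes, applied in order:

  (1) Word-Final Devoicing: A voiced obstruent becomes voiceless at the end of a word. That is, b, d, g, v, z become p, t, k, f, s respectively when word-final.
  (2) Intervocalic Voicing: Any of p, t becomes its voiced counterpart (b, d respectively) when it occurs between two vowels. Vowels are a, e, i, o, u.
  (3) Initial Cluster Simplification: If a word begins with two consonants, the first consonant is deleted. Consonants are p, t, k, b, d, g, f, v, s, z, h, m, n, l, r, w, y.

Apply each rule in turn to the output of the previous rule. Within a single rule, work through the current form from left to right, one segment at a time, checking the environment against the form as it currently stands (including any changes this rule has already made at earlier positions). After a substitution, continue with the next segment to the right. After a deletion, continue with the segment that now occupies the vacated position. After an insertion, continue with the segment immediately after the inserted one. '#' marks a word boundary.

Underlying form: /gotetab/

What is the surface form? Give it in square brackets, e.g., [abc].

(1) Word-Final Devoicing: [gotetab] → [gotetap]
(2) Intervocalic Voicing: [gotetap] → [godedap]
(3) Initial Cluster Simplification: no change — [godedap]

[godedap]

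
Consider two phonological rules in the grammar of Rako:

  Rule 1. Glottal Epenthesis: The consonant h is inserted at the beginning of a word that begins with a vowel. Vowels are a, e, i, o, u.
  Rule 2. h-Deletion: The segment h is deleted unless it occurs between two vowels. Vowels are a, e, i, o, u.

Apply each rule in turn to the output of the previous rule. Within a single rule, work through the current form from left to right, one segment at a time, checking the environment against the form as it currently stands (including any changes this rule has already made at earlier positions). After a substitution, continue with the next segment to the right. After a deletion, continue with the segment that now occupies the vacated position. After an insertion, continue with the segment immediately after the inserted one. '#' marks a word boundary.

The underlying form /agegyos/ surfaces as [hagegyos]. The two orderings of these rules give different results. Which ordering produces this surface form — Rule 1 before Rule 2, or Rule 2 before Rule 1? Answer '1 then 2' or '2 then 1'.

2 then 1

Order 1 then 2:
  1 Glottal Epenthesis: [agegyos] → [hagegyos]
  2 h-Deletion: [hagegyos] → [agegyos]
  result: [agegyos]
Order 2 then 1:
  2 h-Deletion: no change — [agegyos]
  1 Glottal Epenthesis: [agegyos] → [hagegyos]
  result: [hagegyos]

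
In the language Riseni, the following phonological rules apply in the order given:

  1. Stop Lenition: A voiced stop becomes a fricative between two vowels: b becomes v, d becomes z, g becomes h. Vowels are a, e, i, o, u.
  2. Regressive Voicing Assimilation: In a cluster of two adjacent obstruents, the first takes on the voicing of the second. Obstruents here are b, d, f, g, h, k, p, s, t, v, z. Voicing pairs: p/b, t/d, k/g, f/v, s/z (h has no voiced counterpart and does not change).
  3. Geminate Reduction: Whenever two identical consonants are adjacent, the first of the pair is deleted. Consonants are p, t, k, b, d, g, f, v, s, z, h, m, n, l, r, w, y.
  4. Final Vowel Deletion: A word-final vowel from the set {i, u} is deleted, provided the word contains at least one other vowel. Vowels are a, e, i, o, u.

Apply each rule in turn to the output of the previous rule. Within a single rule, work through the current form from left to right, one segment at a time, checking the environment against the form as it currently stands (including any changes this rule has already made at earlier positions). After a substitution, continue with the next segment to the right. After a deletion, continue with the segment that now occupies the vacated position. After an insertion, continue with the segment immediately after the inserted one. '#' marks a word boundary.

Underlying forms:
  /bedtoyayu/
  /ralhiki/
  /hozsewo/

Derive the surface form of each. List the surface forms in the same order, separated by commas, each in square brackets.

[betoyay], [ralhik], [hosewo]

/bedtoyayu/:
  1 Stop Lenition: no change — [bedtoyayu]
  2 Regressive Voicing Assimilation: [bedtoyayu] → [bettoyayu]
  3 Geminate Reduction: [bettoyayu] → [betoyayu]
  4 Final Vowel Deletion: [betoyayu] → [betoyay]
/ralhiki/:
  1 Stop Lenition: no change — [ralhiki]
  2 Regressive Voicing Assimilation: no change — [ralhiki]
  3 Geminate Reduction: no change — [ralhiki]
  4 Final Vowel Deletion: [ralhiki] → [ralhik]
/hozsewo/:
  1 Stop Lenition: no change — [hozsewo]
  2 Regressive Voicing Assimilation: [hozsewo] → [hossewo]
  3 Geminate Reduction: [hossewo] → [hosewo]
  4 Final Vowel Deletion: no change — [hosewo]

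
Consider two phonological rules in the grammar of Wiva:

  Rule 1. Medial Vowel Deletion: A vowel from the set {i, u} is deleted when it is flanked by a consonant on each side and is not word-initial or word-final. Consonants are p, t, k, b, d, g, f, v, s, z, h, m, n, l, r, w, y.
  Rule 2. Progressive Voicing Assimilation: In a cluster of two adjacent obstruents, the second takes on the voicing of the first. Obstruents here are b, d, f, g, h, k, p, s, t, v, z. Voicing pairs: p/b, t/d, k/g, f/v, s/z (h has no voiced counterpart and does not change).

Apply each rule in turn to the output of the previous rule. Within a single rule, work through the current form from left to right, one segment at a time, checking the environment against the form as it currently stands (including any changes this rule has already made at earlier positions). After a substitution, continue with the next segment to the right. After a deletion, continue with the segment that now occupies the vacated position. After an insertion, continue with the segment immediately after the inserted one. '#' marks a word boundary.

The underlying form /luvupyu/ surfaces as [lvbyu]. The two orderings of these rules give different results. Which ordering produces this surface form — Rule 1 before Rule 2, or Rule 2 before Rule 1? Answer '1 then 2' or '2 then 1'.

Order 1 then 2:
  1 Medial Vowel Deletion: [luvupyu] → [lvpyu]
  2 Progressive Voicing Assimilation: [lvpyu] → [lvbyu]
  result: [lvbyu]
Order 2 then 1:
  2 Progressive Voicing Assimilation: no change — [luvupyu]
  1 Medial Vowel Deletion: [luvupyu] → [lvpyu]
  result: [lvpyu]

1 then 2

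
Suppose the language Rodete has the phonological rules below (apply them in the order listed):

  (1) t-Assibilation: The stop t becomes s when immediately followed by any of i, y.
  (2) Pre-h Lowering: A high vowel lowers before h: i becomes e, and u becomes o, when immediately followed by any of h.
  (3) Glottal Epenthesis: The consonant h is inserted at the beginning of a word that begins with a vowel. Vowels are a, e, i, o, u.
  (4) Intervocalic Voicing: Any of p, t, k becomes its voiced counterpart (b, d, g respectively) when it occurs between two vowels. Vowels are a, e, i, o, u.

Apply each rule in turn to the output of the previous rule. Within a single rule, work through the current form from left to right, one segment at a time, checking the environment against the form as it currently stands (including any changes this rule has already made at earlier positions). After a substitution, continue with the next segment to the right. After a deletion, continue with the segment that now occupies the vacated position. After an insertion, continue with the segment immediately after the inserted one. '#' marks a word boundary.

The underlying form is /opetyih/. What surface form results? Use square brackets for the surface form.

(1) t-Assibilation: [opetyih] → [opesyih]
(2) Pre-h Lowering: [opesyih] → [opesyeh]
(3) Glottal Epenthesis: [opesyeh] → [hopesyeh]
(4) Intervocalic Voicing: [hopesyeh] → [hobesyeh]

[hobesyeh]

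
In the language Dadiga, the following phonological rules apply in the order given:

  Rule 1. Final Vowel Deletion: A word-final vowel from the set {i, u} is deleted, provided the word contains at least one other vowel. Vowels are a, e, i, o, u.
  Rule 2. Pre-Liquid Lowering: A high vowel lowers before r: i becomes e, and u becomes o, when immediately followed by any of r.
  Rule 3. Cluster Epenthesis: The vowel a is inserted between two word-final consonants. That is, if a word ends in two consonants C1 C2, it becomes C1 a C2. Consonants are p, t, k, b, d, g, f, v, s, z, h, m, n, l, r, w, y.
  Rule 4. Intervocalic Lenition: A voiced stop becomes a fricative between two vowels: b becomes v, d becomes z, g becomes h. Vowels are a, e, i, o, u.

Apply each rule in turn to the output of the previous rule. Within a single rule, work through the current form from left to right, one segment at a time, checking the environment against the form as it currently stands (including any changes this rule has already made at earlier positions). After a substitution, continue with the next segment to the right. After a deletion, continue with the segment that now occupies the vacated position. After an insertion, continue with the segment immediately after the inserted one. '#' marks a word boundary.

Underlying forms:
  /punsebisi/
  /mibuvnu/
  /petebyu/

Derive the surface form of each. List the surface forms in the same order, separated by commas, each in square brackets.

/punsebisi/:
  Rule 1 Final Vowel Deletion: [punsebisi] → [punsebis]
  Rule 2 Pre-Liquid Lowering: no change — [punsebis]
  Rule 3 Cluster Epenthesis: no change — [punsebis]
  Rule 4 Intervocalic Lenition: [punsebis] → [punsevis]
/mibuvnu/:
  Rule 1 Final Vowel Deletion: [mibuvnu] → [mibuvn]
  Rule 2 Pre-Liquid Lowering: no change — [mibuvn]
  Rule 3 Cluster Epenthesis: [mibuvn] → [mibuvan]
  Rule 4 Intervocalic Lenition: [mibuvan] → [mivuvan]
/petebyu/:
  Rule 1 Final Vowel Deletion: [petebyu] → [peteby]
  Rule 2 Pre-Liquid Lowering: no change — [peteby]
  Rule 3 Cluster Epenthesis: [peteby] → [petebay]
  Rule 4 Intervocalic Lenition: [petebay] → [petevay]

[punsevis], [mivuvan], [petevay]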